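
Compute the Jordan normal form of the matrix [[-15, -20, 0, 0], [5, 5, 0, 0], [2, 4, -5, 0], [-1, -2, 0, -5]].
The characteristic polynomial is det(xI - A) = (x + 5)^4, so the eigenvalues are -5 (algebraic multiplicity 4).

For λ = -5: rank(A + 5I) = 1, rank((A + 5I)^2) = 0. The eigenspace has dimension 4 - 1 = 3, so there are 3 Jordan blocks; the rank sequence gives block sizes [2, 1, 1].

Assembling the blocks gives the Jordan form J above.

J = [[-5, 1, 0, 0], [0, -5, 0, 0], [0, 0, -5, 0], [0, 0, 0, -5]]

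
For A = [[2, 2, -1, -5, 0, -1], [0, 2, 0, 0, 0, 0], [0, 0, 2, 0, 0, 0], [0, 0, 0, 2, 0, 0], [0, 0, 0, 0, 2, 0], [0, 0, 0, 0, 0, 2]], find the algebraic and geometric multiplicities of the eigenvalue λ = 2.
algebraic multiplicity 6, geometric multiplicity 5

The characteristic polynomial is (x - 2)^6, so the factor x - 2 appears with exponent 6: the algebraic multiplicity is 6.

rank(A - 2I) = 1, so the eigenspace has dimension 6 - 1 = 5: the geometric multiplicity is 5.

Since 5 < 6, A is not diagonalizable.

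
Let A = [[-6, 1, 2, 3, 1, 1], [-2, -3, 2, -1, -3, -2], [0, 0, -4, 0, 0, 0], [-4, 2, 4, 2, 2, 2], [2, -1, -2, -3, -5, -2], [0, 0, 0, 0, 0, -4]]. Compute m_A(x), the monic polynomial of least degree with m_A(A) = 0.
m_A(x) = (x + 2)^2(x + 4)^2

The characteristic polynomial factors as (x + 2)^2(x + 4)^4. The minimal polynomial is ∏(x - λ)^{k_λ} where k_λ is the size of the largest Jordan block at λ.

For λ = -4: rank(A + 4I) = 3, and the largest Jordan block has size 2 (the smallest k with rank((A + 4I)^k) = rank((A + 4I)^(k+1))).
For λ = -2: rank(A + 2I) = 5, and the largest Jordan block has size 2 (the smallest k with rank((A + 2I)^k) = rank((A + 2I)^(k+1))).

So m_A(x) = (x + 2)^2(x + 4)^2.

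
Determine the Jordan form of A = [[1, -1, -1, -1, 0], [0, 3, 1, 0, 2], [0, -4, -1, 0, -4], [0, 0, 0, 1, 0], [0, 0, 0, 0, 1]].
The characteristic polynomial is det(xI - A) = (x - 1)^5, so the eigenvalues are 1 (algebraic multiplicity 5).

For λ = 1: rank(A - I) = 2, rank((A - I)^2) = 1, rank((A - I)^3) = 0. The eigenspace has dimension 5 - 2 = 3, so there are 3 Jordan blocks; the rank sequence gives block sizes [3, 1, 1].

Assembling the blocks gives the Jordan form J above.

J = [[1, 1, 0, 0, 0], [0, 1, 1, 0, 0], [0, 0, 1, 0, 0], [0, 0, 0, 1, 0], [0, 0, 0, 0, 1]]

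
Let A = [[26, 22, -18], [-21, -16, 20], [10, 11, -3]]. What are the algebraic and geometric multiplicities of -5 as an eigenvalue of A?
algebraic multiplicity 1, geometric multiplicity 1

The characteristic polynomial is (x - 6)^2(x + 5), so the factor x + 5 appears with exponent 1: the algebraic multiplicity is 1.

rank(A + 5I) = 2, so the eigenspace has dimension 3 - 2 = 1: the geometric multiplicity is 1.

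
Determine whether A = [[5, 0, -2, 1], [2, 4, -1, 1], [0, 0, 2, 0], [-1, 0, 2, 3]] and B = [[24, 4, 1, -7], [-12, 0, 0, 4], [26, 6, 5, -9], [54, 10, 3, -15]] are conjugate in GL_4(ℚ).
No.

Both have characteristic polynomial (x - 4)^3(x - 2), but the minimal polynomial of A is (x - 4)^3(x - 2) while the minimal polynomial of B is (x - 4)^2(x - 2). The minimal polynomial is a similarity invariant, so A and B are not similar.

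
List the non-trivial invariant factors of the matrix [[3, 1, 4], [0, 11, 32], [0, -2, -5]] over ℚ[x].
The Jordan structure of A has elementary divisors (x - 3)^2, (x - 3). Arranging the block sizes at each eigenvalue in decreasing order and taking row products gives the invariant factors.

Invariant factors (smallest first, each dividing the next): x - 3, (x - 3)^2.

Check: the last factor (x - 3)^2 is the minimal polynomial, and the product (x - 3)^3 is the characteristic polynomial.

x - 3, (x - 3)^2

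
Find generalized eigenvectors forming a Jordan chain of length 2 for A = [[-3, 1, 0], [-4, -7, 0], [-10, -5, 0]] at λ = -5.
We seek v_1 ∈ ker((A + 5I)^2) \ ker(A + 5I), then set v_{i+1} = (A + 5I) v_i.

One such chain is v_1 = [[0, 1, 1]]^T, v_2 = [[1, -2, 0]]^T. Check: (A + 5I) v_2 = [[0, 0, 0]]^T = 0.

v_1 = [[0, 1, 1]]^T, v_2 = [[1, -2, 0]]^T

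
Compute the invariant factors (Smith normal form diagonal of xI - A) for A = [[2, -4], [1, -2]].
x^2

The Jordan structure of A has elementary divisors x^2. Arranging the block sizes at each eigenvalue in decreasing order and taking row products gives the invariant factors.

Invariant factors (smallest first, each dividing the next): x^2.

Check: the last factor x^2 is the minimal polynomial, and the product x^2 is the characteristic polynomial.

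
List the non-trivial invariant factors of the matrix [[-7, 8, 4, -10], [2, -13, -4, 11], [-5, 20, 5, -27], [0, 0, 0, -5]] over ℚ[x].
(x + 5)^2, (x + 5)^2

The Jordan structure of A has elementary divisors (x + 5)^2, (x + 5)^2. Arranging the block sizes at each eigenvalue in decreasing order and taking row products gives the invariant factors.

Invariant factors (smallest first, each dividing the next): (x + 5)^2, (x + 5)^2.

Check: the last factor (x + 5)^2 is the minimal polynomial, and the product (x + 5)^4 is the characteristic polynomial.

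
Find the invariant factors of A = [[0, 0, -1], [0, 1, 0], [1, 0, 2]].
x - 1, (x - 1)^2

The Jordan structure of A has elementary divisors (x - 1)^2, (x - 1). Arranging the block sizes at each eigenvalue in decreasing order and taking row products gives the invariant factors.

Invariant factors (smallest first, each dividing the next): x - 1, (x - 1)^2.

Check: the last factor (x - 1)^2 is the minimal polynomial, and the product (x - 1)^3 is the characteristic polynomial.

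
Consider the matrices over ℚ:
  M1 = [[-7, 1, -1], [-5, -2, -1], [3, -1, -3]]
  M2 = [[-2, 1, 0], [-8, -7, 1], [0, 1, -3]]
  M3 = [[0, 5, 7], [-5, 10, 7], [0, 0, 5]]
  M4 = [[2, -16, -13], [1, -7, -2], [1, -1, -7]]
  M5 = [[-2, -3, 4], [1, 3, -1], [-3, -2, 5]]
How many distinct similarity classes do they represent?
Characteristic polynomials: χ_{M1} = (x + 4)^3, χ_{M2} = (x + 4)^3, χ_{M3} = (x - 5)^3, χ_{M4} = (x + 4)^3, χ_{M5} = (x - 2)^3.

{M1, M2, M4}: invariant factors (x + 4)^3.

{M3}: invariant factors x - 5, (x - 5)^2.

{M5}: invariant factors (x - 2)^3.

Matrices are similar if and only if their invariant-factor lists agree; the partition into similarity classes is {M1, M2, M4}, {M3}, {M5}.

3 classes: {M1, M2, M4}, {M3}, {M5}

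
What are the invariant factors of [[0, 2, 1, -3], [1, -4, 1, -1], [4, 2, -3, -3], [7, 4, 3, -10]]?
(x + 4)^3(x + 5)

The Jordan structure of A has elementary divisors (x + 5), (x + 4)^3. Arranging the block sizes at each eigenvalue in decreasing order and taking row products gives the invariant factors.

Invariant factors (smallest first, each dividing the next): (x + 4)^3(x + 5).

Check: the last factor (x + 4)^3(x + 5) is the minimal polynomial, and the product (x + 4)^3(x + 5) is the characteristic polynomial.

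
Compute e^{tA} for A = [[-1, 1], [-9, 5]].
e^{tA} = [[(1 - 3*t)*e^{2*t}, t*e^{2*t}], [-9*t*e^{2*t}, (3*t + 1)*e^{2*t}]]

A has Jordan form J = [[2, 1], [0, 2]] with A = PJP^{-1}, so e^{tA} = P e^{tJ} P^{-1}.

For a Jordan block J_k(λ), e^{tJ_k(λ)} = e^{λt} · (I + tN + t^2 N^2/2! + ... + t^{k-1} N^{k-1}/(k-1)!) where N is the nilpotent superdiagonal part.

Assembling the blocks and conjugating back gives the entries of e^{tA} as shown above.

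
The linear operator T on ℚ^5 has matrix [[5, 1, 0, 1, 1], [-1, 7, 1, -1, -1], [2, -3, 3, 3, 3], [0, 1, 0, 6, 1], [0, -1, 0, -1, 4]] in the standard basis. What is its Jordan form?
The characteristic polynomial is det(xI - A) = (x - 5)^5, so the eigenvalues are 5 (algebraic multiplicity 5).

For λ = 5: rank(A - 5I) = 2, rank((A - 5I)^2) = 1, rank((A - 5I)^3) = 0. The eigenspace has dimension 5 - 2 = 3, so there are 3 Jordan blocks; the rank sequence gives block sizes [3, 1, 1].

Assembling the blocks gives the Jordan form J above.

J = [[5, 1, 0, 0, 0], [0, 5, 1, 0, 0], [0, 0, 5, 0, 0], [0, 0, 0, 5, 0], [0, 0, 0, 0, 5]]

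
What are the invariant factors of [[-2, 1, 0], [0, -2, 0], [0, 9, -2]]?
The Jordan structure of A has elementary divisors (x + 2)^2, (x + 2). Arranging the block sizes at each eigenvalue in decreasing order and taking row products gives the invariant factors.

Invariant factors (smallest first, each dividing the next): x + 2, (x + 2)^2.

Check: the last factor (x + 2)^2 is the minimal polynomial, and the product (x + 2)^3 is the characteristic polynomial.

x + 2, (x + 2)^2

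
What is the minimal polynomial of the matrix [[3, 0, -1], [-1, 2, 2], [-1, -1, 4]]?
The characteristic polynomial factors as (x - 3)^3. The minimal polynomial is ∏(x - λ)^{k_λ} where k_λ is the size of the largest Jordan block at λ.

For λ = 3: rank(A - 3I) = 2, and the largest Jordan block has size 3 (the smallest k with rank((A - 3I)^k) = rank((A - 3I)^(k+1))).

So m_A(x) = (x - 3)^3.

m_A(x) = (x - 3)^3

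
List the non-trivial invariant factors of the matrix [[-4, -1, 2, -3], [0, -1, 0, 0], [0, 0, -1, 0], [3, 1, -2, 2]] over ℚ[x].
x + 1, x + 1, (x + 1)^2

The Jordan structure of A has elementary divisors (x + 1)^2, (x + 1), (x + 1). Arranging the block sizes at each eigenvalue in decreasing order and taking row products gives the invariant factors.

Invariant factors (smallest first, each dividing the next): x + 1, x + 1, (x + 1)^2.

Check: the last factor (x + 1)^2 is the minimal polynomial, and the product (x + 1)^4 is the characteristic polynomial.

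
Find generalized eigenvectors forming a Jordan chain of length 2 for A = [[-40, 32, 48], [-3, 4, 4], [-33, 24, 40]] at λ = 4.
We seek v_1 ∈ ker((A - 4I)^2) \ ker(A - 4I), then set v_{i+1} = (A - 4I) v_i.

One such chain is v_1 = [[1, 0, 1]]^T, v_2 = [[4, 1, 3]]^T. Check: (A - 4I) v_2 = [[0, 0, 0]]^T = 0.

v_1 = [[1, 0, 1]]^T, v_2 = [[4, 1, 3]]^T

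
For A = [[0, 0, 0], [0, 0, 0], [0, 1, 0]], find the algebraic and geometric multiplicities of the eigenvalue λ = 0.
The characteristic polynomial is x^3, so the factor x appears with exponent 3: the algebraic multiplicity is 3.

rank(A) = 1, so the eigenspace has dimension 3 - 1 = 2: the geometric multiplicity is 2.

Since 2 < 3, A is not diagonalizable.

algebraic multiplicity 3, geometric multiplicity 2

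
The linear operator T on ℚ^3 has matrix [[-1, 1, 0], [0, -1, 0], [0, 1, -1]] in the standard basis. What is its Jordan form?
J = [[-1, 1, 0], [0, -1, 0], [0, 0, -1]]

The characteristic polynomial is det(xI - A) = (x + 1)^3, so the eigenvalues are -1 (algebraic multiplicity 3).

For λ = -1: rank(A + I) = 1, rank((A + I)^2) = 0. The eigenspace has dimension 3 - 1 = 2, so there are 2 Jordan blocks; the rank sequence gives block sizes [2, 1].

Assembling the blocks gives the Jordan form J above.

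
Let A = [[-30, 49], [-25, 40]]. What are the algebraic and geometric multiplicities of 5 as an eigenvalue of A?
The characteristic polynomial is (x - 5)^2, so the factor x - 5 appears with exponent 2: the algebraic multiplicity is 2.

rank(A - 5I) = 1, so the eigenspace has dimension 2 - 1 = 1: the geometric multiplicity is 1.

Since 1 < 2, A is not diagonalizable.

algebraic multiplicity 2, geometric multiplicity 1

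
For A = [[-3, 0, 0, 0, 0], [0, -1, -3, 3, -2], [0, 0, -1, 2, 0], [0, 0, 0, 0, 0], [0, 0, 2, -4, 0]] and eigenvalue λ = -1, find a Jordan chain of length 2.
v_1 = [[0, 0, 1, 0, -2]]^T, v_2 = [[0, 1, 0, 0, 0]]^T

We seek v_1 ∈ ker((A + I)^2) \ ker(A + I), then set v_{i+1} = (A + I) v_i.

One such chain is v_1 = [[0, 0, 1, 0, -2]]^T, v_2 = [[0, 1, 0, 0, 0]]^T. Check: (A + I) v_2 = [[0, 0, 0, 0, 0]]^T = 0.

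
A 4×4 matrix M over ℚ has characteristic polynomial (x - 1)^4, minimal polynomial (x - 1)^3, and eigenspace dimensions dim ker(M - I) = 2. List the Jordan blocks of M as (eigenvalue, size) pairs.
Jordan blocks: (1, 3), (1, 1)

λ = 1: algebraic multiplicity 4 (exponent in χ_M), largest block size 3 (exponent in m_M), 2 blocks (geometric multiplicity). These force block sizes [3, 1].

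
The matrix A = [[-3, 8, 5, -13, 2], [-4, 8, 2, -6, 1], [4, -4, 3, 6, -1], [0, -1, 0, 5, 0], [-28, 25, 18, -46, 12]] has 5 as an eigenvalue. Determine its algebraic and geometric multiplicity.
algebraic multiplicity 5, geometric multiplicity 2

The characteristic polynomial is (x - 5)^5, so the factor x - 5 appears with exponent 5: the algebraic multiplicity is 5.

rank(A - 5I) = 3, so the eigenspace has dimension 5 - 3 = 2: the geometric multiplicity is 2.

Since 2 < 5, A is not diagonalizable.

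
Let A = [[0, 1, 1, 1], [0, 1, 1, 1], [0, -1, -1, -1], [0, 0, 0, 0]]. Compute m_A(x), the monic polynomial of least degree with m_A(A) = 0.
m_A(x) = x^2

The characteristic polynomial factors as x^4. The minimal polynomial is ∏(x - λ)^{k_λ} where k_λ is the size of the largest Jordan block at λ.

For λ = 0: rank(A) = 1, and the largest Jordan block has size 2 (the smallest k with rank(A^k) = rank(A^(k+1))).

So m_A(x) = x^2.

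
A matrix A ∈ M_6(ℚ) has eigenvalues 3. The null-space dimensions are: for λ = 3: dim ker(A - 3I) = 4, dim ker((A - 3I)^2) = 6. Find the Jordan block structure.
λ = 3: successive nullity increments [4, 2] count blocks of size ≥ k; block sizes are [2, 2, 1, 1].

Jordan blocks: (3, 2), (3, 2), (3, 1), (3, 1)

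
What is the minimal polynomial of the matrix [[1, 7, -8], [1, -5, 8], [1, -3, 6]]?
m_A(x) = (x - 2)^2(x + 2)

The characteristic polynomial factors as (x - 2)^2(x + 2). The minimal polynomial is ∏(x - λ)^{k_λ} where k_λ is the size of the largest Jordan block at λ.

For λ = -2: rank(A + 2I) = 2, and the largest Jordan block has size 1 (the smallest k with rank((A + 2I)^k) = rank((A + 2I)^(k+1))).
For λ = 2: rank(A - 2I) = 2, and the largest Jordan block has size 2 (the smallest k with rank((A - 2I)^k) = rank((A - 2I)^(k+1))).

So m_A(x) = (x - 2)^2(x + 2).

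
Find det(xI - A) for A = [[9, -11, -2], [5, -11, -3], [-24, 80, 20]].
xI - A = [[x - 9, 11, 2], [-5, x + 11, 3], [24, -80, x - 20]].

Expanding det(xI - A) along the first row:
det(xI - A) = + (x - 9)·det([[x + 11, 3], [-80, x - 20]]) - (11)·det([[-5, 3], [24, x - 20]]) + (2)·det([[-5, x + 11], [24, -80]]).

Evaluating gives χ_A(x) = x^3 - 18x^2 + 108x - 216 = (x - 6)^3.

χ_A(x) = (x - 6)^3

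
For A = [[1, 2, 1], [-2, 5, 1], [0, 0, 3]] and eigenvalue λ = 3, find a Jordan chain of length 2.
We seek v_1 ∈ ker((A - 3I)^2) \ ker(A - 3I), then set v_{i+1} = (A - 3I) v_i.

One such chain is v_1 = [[0, 0, 1]]^T, v_2 = [[1, 1, 0]]^T. Check: (A - 3I) v_2 = [[0, 0, 0]]^T = 0.

v_1 = [[0, 0, 1]]^T, v_2 = [[1, 1, 0]]^T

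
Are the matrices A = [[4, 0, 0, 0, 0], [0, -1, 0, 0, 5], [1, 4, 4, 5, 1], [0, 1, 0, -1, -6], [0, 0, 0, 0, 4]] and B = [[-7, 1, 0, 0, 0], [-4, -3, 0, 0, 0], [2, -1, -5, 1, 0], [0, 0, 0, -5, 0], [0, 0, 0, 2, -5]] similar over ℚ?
trace(A) = 10 but trace(B) = -25. The trace is a similarity invariant, so A and B are not similar.

No.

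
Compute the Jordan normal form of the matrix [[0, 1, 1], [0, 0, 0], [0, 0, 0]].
J = [[0, 1, 0], [0, 0, 0], [0, 0, 0]]

The characteristic polynomial is det(xI - A) = x^3, so the eigenvalues are 0 (algebraic multiplicity 3).

For λ = 0: rank(A) = 1, rank(A^2) = 0. The eigenspace has dimension 3 - 1 = 2, so there are 2 Jordan blocks; the rank sequence gives block sizes [2, 1].

Assembling the blocks gives the Jordan form J above.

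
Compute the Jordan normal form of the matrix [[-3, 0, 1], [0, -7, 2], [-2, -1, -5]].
The characteristic polynomial is det(xI - A) = (x + 5)^3, so the eigenvalues are -5 (algebraic multiplicity 3).

For λ = -5: rank(A + 5I) = 2, rank((A + 5I)^2) = 1, rank((A + 5I)^3) = 0. The eigenspace has dimension 3 - 2 = 1, so there is 1 Jordan block; the rank sequence gives block sizes [3].

Assembling the blocks gives the Jordan form J above.

J = [[-5, 1, 0], [0, -5, 1], [0, 0, -5]]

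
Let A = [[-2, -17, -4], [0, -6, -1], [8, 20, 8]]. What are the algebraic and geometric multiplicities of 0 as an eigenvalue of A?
The characteristic polynomial is x^3, so the factor x appears with exponent 3: the algebraic multiplicity is 3.

rank(A) = 2, so the eigenspace has dimension 3 - 2 = 1: the geometric multiplicity is 1.

Since 1 < 3, A is not diagonalizable.

algebraic multiplicity 3, geometric multiplicity 1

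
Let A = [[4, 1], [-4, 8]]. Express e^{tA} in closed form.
e^{tA} = [[(1 - 2*t)*e^{6*t}, t*e^{6*t}], [-4*t*e^{6*t}, (2*t + 1)*e^{6*t}]]

A has Jordan form J = [[6, 1], [0, 6]] with A = PJP^{-1}, so e^{tA} = P e^{tJ} P^{-1}.

For a Jordan block J_k(λ), e^{tJ_k(λ)} = e^{λt} · (I + tN + t^2 N^2/2! + ... + t^{k-1} N^{k-1}/(k-1)!) where N is the nilpotent superdiagonal part.

Assembling the blocks and conjugating back gives the entries of e^{tA} as shown above.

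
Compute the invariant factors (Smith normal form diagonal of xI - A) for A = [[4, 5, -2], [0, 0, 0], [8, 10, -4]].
The Jordan structure of A has elementary divisors x^2, x. Arranging the block sizes at each eigenvalue in decreasing order and taking row products gives the invariant factors.

Invariant factors (smallest first, each dividing the next): x, x^2.

Check: the last factor x^2 is the minimal polynomial, and the product x^3 is the characteristic polynomial.

x, x^2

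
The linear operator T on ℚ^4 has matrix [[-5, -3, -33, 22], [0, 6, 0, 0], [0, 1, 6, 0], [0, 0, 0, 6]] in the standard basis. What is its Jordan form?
The characteristic polynomial is det(xI - A) = (x - 6)^3(x + 5), so the eigenvalues are -5 (algebraic multiplicity 1), 6 (algebraic multiplicity 3).

For λ = -5: algebraic multiplicity 1 gives one 1×1 block.

For λ = 6: rank(A - 6I) = 2, rank((A - 6I)^2) = 1. The eigenspace has dimension 4 - 2 = 2, so there are 2 Jordan blocks; the rank sequence gives block sizes [2, 1].

Assembling the blocks gives the Jordan form J above.

J = [[-5, 0, 0, 0], [0, 6, 1, 0], [0, 0, 6, 0], [0, 0, 0, 6]]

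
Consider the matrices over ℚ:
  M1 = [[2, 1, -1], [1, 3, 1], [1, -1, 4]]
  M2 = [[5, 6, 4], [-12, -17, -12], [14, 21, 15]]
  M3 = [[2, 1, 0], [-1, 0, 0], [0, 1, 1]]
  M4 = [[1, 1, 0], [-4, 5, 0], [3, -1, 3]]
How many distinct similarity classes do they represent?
Characteristic polynomials: χ_{M1} = (x - 3)^3, χ_{M2} = (x - 1)^3, χ_{M3} = (x - 1)^3, χ_{M4} = (x - 3)^3.

{M1, M4}: invariant factors (x - 3)^3.

{M2}: invariant factors x - 1, (x - 1)^2.

{M3}: invariant factors (x - 1)^3.

Matrices are similar if and only if their invariant-factor lists agree; the partition into similarity classes is {M1, M4}, {M2}, {M3}.

3 classes: {M1, M4}, {M2}, {M3}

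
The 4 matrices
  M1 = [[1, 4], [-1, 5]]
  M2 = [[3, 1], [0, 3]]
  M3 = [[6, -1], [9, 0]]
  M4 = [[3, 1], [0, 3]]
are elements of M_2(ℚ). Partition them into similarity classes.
1 class: {M1, M2, M3, M4}

Characteristic polynomials: χ_{M1} = (x - 3)^2, χ_{M2} = (x - 3)^2, χ_{M3} = (x - 3)^2, χ_{M4} = (x - 3)^2.

{M1, M2, M3, M4}: invariant factors (x - 3)^2.

Matrices are similar if and only if their invariant-factor lists agree; the partition into similarity classes is {M1, M2, M3, M4}.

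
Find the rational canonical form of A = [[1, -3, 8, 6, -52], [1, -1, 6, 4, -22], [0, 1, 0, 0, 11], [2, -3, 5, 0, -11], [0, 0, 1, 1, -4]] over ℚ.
R = [[0, 0, 0, 0, 0], [1, 0, 0, 0, -4], [0, 1, 0, 0, 15], [0, 0, 1, 0, 4], [0, 0, 0, 1, -4]]

The invariant factors of A (the non-unit diagonal entries of the Smith normal form of xI - A over ℚ[x]) are x(x + 4)(x^3 - 4x + 1), each dividing the next. The characteristic polynomial is their product, x(x + 4)(x^3 - 4x + 1).

The rational canonical form is the block-diagonal matrix of companion matrices C(f_i):
R = [[0, 0, 0, 0, 0], [1, 0, 0, 0, -4], [0, 1, 0, 0, 15], [0, 0, 1, 0, 4], [0, 0, 0, 1, -4]].

Note the characteristic polynomial does not split into linear factors over ℚ, so A has no Jordan form over ℚ; the rational canonical form exists over any field.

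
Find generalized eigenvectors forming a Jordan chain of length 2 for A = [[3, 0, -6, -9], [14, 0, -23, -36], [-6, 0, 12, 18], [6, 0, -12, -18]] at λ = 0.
v_1 = [[1, 2, -1, 1]]^T, v_2 = [[0, 1, 0, 0]]^T

We seek v_1 ∈ ker(A^2) \ ker(A), then set v_{i+1} = A v_i.

One such chain is v_1 = [[1, 2, -1, 1]]^T, v_2 = [[0, 1, 0, 0]]^T. Check: A v_2 = [[0, 0, 0, 0]]^T = 0.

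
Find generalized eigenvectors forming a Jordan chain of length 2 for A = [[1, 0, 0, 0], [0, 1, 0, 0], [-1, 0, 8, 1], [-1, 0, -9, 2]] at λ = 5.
v_1 = [[0, 0, 0, 1]]^T, v_2 = [[0, 0, 1, -3]]^T

We seek v_1 ∈ ker((A - 5I)^2) \ ker(A - 5I), then set v_{i+1} = (A - 5I) v_i.

One such chain is v_1 = [[0, 0, 0, 1]]^T, v_2 = [[0, 0, 1, -3]]^T. Check: (A - 5I) v_2 = [[0, 0, 0, 0]]^T = 0.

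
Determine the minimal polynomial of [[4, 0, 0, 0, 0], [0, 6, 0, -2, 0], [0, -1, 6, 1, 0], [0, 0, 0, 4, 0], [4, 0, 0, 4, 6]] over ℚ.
m_A(x) = (x - 6)^2(x - 4)

The characteristic polynomial factors as (x - 6)^3(x - 4)^2. The minimal polynomial is ∏(x - λ)^{k_λ} where k_λ is the size of the largest Jordan block at λ.

For λ = 4: rank(A - 4I) = 3, and the largest Jordan block has size 1 (the smallest k with rank((A - 4I)^k) = rank((A - 4I)^(k+1))).
For λ = 6: rank(A - 6I) = 3, and the largest Jordan block has size 2 (the smallest k with rank((A - 6I)^k) = rank((A - 6I)^(k+1))).

So m_A(x) = (x - 6)^2(x - 4).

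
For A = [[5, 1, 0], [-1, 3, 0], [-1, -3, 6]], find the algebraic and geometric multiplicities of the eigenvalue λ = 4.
The characteristic polynomial is (x - 6)(x - 4)^2, so the factor x - 4 appears with exponent 2: the algebraic multiplicity is 2.

rank(A - 4I) = 2, so the eigenspace has dimension 3 - 2 = 1: the geometric multiplicity is 1.

Since 1 < 2, A is not diagonalizable.

algebraic multiplicity 2, geometric multiplicity 1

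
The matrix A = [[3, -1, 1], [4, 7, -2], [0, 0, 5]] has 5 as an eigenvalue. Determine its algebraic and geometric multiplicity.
algebraic multiplicity 3, geometric multiplicity 2

The characteristic polynomial is (x - 5)^3, so the factor x - 5 appears with exponent 3: the algebraic multiplicity is 3.

rank(A - 5I) = 1, so the eigenspace has dimension 3 - 1 = 2: the geometric multiplicity is 2.

Since 2 < 3, A is not diagonalizable.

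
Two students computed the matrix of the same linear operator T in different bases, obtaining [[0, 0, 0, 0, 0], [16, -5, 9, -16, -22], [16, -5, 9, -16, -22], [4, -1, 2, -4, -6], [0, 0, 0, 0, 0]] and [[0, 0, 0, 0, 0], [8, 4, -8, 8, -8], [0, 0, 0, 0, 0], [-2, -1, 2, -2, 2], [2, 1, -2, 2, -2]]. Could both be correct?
Both have characteristic polynomial x^5, but the minimal polynomial of A is x^3 while the minimal polynomial of B is x^2. The minimal polynomial is a similarity invariant, so A and B are not similar.

No.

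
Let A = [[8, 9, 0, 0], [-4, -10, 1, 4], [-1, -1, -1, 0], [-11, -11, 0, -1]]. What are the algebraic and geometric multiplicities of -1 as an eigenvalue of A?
The characteristic polynomial is (x + 1)^4, so the factor x + 1 appears with exponent 4: the algebraic multiplicity is 4.

rank(A + I) = 2, so the eigenspace has dimension 4 - 2 = 2: the geometric multiplicity is 2.

Since 2 < 4, A is not diagonalizable.

algebraic multiplicity 4, geometric multiplicity 2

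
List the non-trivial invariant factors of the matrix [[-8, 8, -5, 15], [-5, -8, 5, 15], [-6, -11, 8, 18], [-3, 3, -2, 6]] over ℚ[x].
The Jordan structure of A has elementary divisors (x + 3)^2, (x - 2)^2. Arranging the block sizes at each eigenvalue in decreasing order and taking row products gives the invariant factors.

Invariant factors (smallest first, each dividing the next): (x - 2)^2(x + 3)^2.

Check: the last factor (x - 2)^2(x + 3)^2 is the minimal polynomial, and the product (x - 2)^2(x + 3)^2 is the characteristic polynomial.

(x - 2)^2(x + 3)^2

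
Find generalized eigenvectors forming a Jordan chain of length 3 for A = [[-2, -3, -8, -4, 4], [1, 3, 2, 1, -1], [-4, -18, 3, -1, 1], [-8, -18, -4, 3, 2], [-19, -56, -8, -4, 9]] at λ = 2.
v_1 = [[0, 0, 1, 0, 1]]^T, v_2 = [[-4, 1, 2, -2, -1]]^T, v_3 = [[1, 0, 1, 2, 5]]^T

We seek v_1 ∈ ker((A - 2I)^3) \ ker((A - 2I)^2), then set v_{i+1} = (A - 2I) v_i.

One such chain is v_1 = [[0, 0, 1, 0, 1]]^T, v_2 = [[-4, 1, 2, -2, -1]]^T, v_3 = [[1, 0, 1, 2, 5]]^T. Check: (A - 2I) v_3 = [[0, 0, 0, 0, 0]]^T = 0.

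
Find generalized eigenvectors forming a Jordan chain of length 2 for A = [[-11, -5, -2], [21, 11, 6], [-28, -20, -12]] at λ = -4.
v_1 = [[0, 1, -3]]^T, v_2 = [[1, -3, 4]]^T

We seek v_1 ∈ ker((A + 4I)^2) \ ker(A + 4I), then set v_{i+1} = (A + 4I) v_i.

One such chain is v_1 = [[0, 1, -3]]^T, v_2 = [[1, -3, 4]]^T. Check: (A + 4I) v_2 = [[0, 0, 0]]^T = 0.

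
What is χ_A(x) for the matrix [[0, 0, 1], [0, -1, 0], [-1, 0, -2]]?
xI - A = [[x, 0, -1], [0, x + 1, 0], [1, 0, x + 2]].

Expanding det(xI - A) along the first row:
det(xI - A) = + (x)·det([[x + 1, 0], [0, x + 2]]) - (0)·det([[0, 0], [1, x + 2]]) + (-1)·det([[0, x + 1], [1, 0]]).

Evaluating gives χ_A(x) = x^3 + 3x^2 + 3x + 1 = (x + 1)^3.

χ_A(x) = (x + 1)^3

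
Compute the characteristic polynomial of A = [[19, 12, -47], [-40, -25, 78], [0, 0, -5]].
xI - A = [[x - 19, -12, 47], [40, x + 25, -78], [0, 0, x + 5]].

Expanding det(xI - A) along the first row:
det(xI - A) = + (x - 19)·det([[x + 25, -78], [0, x + 5]]) - (-12)·det([[40, -78], [0, x + 5]]) + (47)·det([[40, x + 25], [0, 0]]).

Evaluating gives χ_A(x) = x^3 + 11x^2 + 35x + 25 = (x + 1)(x + 5)^2.

χ_A(x) = (x + 1)(x + 5)^2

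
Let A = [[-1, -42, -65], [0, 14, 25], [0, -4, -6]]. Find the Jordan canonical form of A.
J = [[-1, 0, 0], [0, 4, 1], [0, 0, 4]]

The characteristic polynomial is det(xI - A) = (x - 4)^2(x + 1), so the eigenvalues are -1 (algebraic multiplicity 1), 4 (algebraic multiplicity 2).

For λ = -1: algebraic multiplicity 1 gives one 1×1 block.

For λ = 4: rank(A - 4I) = 2, rank((A - 4I)^2) = 1. The eigenspace has dimension 3 - 2 = 1, so there is 1 Jordan block; the rank sequence gives block sizes [2].

Assembling the blocks gives the Jordan form J above.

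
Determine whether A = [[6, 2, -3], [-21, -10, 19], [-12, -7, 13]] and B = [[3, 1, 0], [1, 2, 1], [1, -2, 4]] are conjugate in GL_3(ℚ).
Two matrices over a field are similar if and only if they have the same invariant factors.

Both A and B have characteristic polynomial (x - 3)^3 and minimal polynomial (x - 3)^3. Computing further, both have invariant factors (x - 3)^3. Hence A and B are similar.

Yes.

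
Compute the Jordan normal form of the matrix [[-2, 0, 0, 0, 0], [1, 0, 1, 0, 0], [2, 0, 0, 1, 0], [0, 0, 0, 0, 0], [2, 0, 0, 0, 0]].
The characteristic polynomial is det(xI - A) = x^4(x + 2), so the eigenvalues are -2 (algebraic multiplicity 1), 0 (algebraic multiplicity 4).

For λ = -2: algebraic multiplicity 1 gives one 1×1 block.

For λ = 0: rank(A) = 3, rank(A^2) = 2, rank(A^3) = 1. The eigenspace has dimension 5 - 3 = 2, so there are 2 Jordan blocks; the rank sequence gives block sizes [3, 1].

Assembling the blocks gives the Jordan form J above.

J = [[-2, 0, 0, 0, 0], [0, 0, 1, 0, 0], [0, 0, 0, 1, 0], [0, 0, 0, 0, 0], [0, 0, 0, 0, 0]]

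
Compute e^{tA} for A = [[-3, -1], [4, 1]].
e^{tA} = [[(1 - 2*t)*e^{-t}, -t*e^{-t}], [4*t*e^{-t}, (2*t + 1)*e^{-t}]]

A has Jordan form J = [[-1, 1], [0, -1]] with A = PJP^{-1}, so e^{tA} = P e^{tJ} P^{-1}.

For a Jordan block J_k(λ), e^{tJ_k(λ)} = e^{λt} · (I + tN + t^2 N^2/2! + ... + t^{k-1} N^{k-1}/(k-1)!) where N is the nilpotent superdiagonal part.

Assembling the blocks and conjugating back gives the entries of e^{tA} as shown above.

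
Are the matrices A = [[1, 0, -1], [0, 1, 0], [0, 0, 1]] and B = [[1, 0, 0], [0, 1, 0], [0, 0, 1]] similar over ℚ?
No.

Both have characteristic polynomial (x - 1)^3, but the minimal polynomial of A is (x - 1)^2 while the minimal polynomial of B is x - 1. The minimal polynomial is a similarity invariant, so A and B are not similar.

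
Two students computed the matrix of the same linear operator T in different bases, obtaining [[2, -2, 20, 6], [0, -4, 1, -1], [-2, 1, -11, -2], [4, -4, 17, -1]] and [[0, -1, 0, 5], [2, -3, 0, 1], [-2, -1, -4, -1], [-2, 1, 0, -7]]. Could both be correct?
Both have characteristic polynomial (x + 2)(x + 4)^3, but the minimal polynomial of A is (x + 2)(x + 4)^3 while the minimal polynomial of B is (x + 2)(x + 4)^2. The minimal polynomial is a similarity invariant, so A and B are not similar.

No.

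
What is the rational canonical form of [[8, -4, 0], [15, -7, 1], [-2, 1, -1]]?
The invariant factors of A (the non-unit diagonal entries of the Smith normal form of xI - A over ℚ[x]) are x^3 + 2x + 4, each dividing the next. The characteristic polynomial is their product, x^3 + 2x + 4.

The rational canonical form is the block-diagonal matrix of companion matrices C(f_i):
R = [[0, 0, -4], [1, 0, -2], [0, 1, 0]].

Note the characteristic polynomial does not split into linear factors over ℚ, so A has no Jordan form over ℚ; the rational canonical form exists over any field.

R = [[0, 0, -4], [1, 0, -2], [0, 1, 0]]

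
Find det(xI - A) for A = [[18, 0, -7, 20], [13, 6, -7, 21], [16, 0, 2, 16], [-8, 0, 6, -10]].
χ_A(x) = (x - 6)^3(x + 2)

xI - A = [[x - 18, 0, 7, -20], [-13, x - 6, 7, -21], [-16, 0, x - 2, -16], [8, 0, -6, x + 10]].

Expanding det(xI - A) along the first row:
det(xI - A) = + (x - 18)·det([[x - 6, 7, -21], [0, x - 2, -16], [0, -6, x + 10]]) - (0)·det([[-13, 7, -21], [-16, x - 2, -16], [8, -6, x + 10]]) + (7)·det([[-13, x - 6, -21], [-16, 0, -16], [8, 0, x + 10]]) - (-20)·det([[-13, x - 6, 7], [-16, 0, x - 2], [8, 0, -6]]).

Evaluating gives χ_A(x) = x^4 - 16x^3 + 72x^2 - 432 = (x - 6)^3(x + 2).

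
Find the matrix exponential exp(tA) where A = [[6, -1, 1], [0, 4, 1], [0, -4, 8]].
A has Jordan form J = [[6, 1, 0], [0, 6, 1], [0, 0, 6]] with A = PJP^{-1}, so e^{tA} = P e^{tJ} P^{-1}.

For a Jordan block J_k(λ), e^{tJ_k(λ)} = e^{λt} · (I + tN + t^2 N^2/2! + ... + t^{k-1} N^{k-1}/(k-1)!) where N is the nilpotent superdiagonal part.

Assembling the blocks and conjugating back gives the entries of e^{tA} as shown above.

e^{tA} = [[e^{6*t}, t*(-t - 1)*e^{6*t}, t*(t + 2)*e^{6*t}/2], [0, (1 - 2*t)*e^{6*t}, t*e^{6*t}], [0, -4*t*e^{6*t}, (2*t + 1)*e^{6*t}]]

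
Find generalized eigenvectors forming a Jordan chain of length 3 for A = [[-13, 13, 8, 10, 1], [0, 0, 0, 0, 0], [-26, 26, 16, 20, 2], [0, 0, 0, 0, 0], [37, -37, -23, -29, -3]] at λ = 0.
v_1 = [[-3, -1, -3, 0, -2]]^T, v_2 = [[0, 0, 0, 0, 1]]^T, v_3 = [[1, 0, 2, 0, -3]]^T

We seek v_1 ∈ ker(A^3) \ ker(A^2), then set v_{i+1} = A v_i.

One such chain is v_1 = [[-3, -1, -3, 0, -2]]^T, v_2 = [[0, 0, 0, 0, 1]]^T, v_3 = [[1, 0, 2, 0, -3]]^T. Check: A v_3 = [[0, 0, 0, 0, 0]]^T = 0.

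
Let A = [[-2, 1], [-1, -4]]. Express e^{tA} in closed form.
A has Jordan form J = [[-3, 1], [0, -3]] with A = PJP^{-1}, so e^{tA} = P e^{tJ} P^{-1}.

For a Jordan block J_k(λ), e^{tJ_k(λ)} = e^{λt} · (I + tN + t^2 N^2/2! + ... + t^{k-1} N^{k-1}/(k-1)!) where N is the nilpotent superdiagonal part.

Assembling the blocks and conjugating back gives the entries of e^{tA} as shown above.

e^{tA} = [[(t + 1)*e^{-3*t}, t*e^{-3*t}], [-t*e^{-3*t}, (1 - t)*e^{-3*t}]]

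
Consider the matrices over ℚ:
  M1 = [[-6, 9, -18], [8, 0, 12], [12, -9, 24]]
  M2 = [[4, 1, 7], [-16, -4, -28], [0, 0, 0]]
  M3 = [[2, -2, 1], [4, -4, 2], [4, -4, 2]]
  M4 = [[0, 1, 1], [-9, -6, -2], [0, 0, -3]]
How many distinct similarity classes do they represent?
Characteristic polynomials: χ_{M1} = (x - 6)^3, χ_{M2} = x^3, χ_{M3} = x^3, χ_{M4} = (x + 3)^3.

{M1}: invariant factors x - 6, (x - 6)^2.

{M2, M3}: invariant factors x, x^2.

{M4}: invariant factors (x + 3)^3.

Matrices are similar if and only if their invariant-factor lists agree; the partition into similarity classes is {M1}, {M2, M3}, {M4}.

3 classes: {M1}, {M2, M3}, {M4}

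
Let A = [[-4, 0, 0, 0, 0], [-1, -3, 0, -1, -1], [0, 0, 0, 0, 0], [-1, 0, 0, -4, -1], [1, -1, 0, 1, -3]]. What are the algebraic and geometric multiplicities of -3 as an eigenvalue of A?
algebraic multiplicity 2, geometric multiplicity 1

The characteristic polynomial is x(x + 3)^2(x + 4)^2, so the factor x + 3 appears with exponent 2: the algebraic multiplicity is 2.

rank(A + 3I) = 4, so the eigenspace has dimension 5 - 4 = 1: the geometric multiplicity is 1.

Since 1 < 2, A is not diagonalizable.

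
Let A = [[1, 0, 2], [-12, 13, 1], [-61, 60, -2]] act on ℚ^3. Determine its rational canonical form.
R = [[0, 0, 60], [1, 0, -47], [0, 1, 12]]

The invariant factors of A (the non-unit diagonal entries of the Smith normal form of xI - A over ℚ[x]) are (x - 5)(x - 4)(x - 3), each dividing the next. The characteristic polynomial is their product, (x - 5)(x - 4)(x - 3).

The rational canonical form is the block-diagonal matrix of companion matrices C(f_i):
R = [[0, 0, 60], [1, 0, -47], [0, 1, 12]].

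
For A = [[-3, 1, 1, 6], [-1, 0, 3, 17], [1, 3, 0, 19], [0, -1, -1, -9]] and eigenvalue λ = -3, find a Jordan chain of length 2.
v_1 = [[0, 1, 0, 0]]^T, v_2 = [[1, 3, 3, -1]]^T

We seek v_1 ∈ ker((A + 3I)^2) \ ker(A + 3I), then set v_{i+1} = (A + 3I) v_i.

One such chain is v_1 = [[0, 1, 0, 0]]^T, v_2 = [[1, 3, 3, -1]]^T. Check: (A + 3I) v_2 = [[0, 0, 0, 0]]^T = 0.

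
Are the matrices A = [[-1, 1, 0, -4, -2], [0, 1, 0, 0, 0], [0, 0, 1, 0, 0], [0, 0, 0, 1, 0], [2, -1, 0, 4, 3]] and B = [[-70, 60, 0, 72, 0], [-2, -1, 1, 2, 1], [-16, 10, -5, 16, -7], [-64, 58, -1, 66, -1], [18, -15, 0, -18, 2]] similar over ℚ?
No.

trace(A) = 5 but trace(B) = -8. The trace is a similarity invariant, so A and B are not similar.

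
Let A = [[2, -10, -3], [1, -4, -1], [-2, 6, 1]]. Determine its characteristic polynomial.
χ_A(x) = x^2(x + 1)

xI - A = [[x - 2, 10, 3], [-1, x + 4, 1], [2, -6, x - 1]].

Expanding det(xI - A) along the first row:
det(xI - A) = + (x - 2)·det([[x + 4, 1], [-6, x - 1]]) - (10)·det([[-1, 1], [2, x - 1]]) + (3)·det([[-1, x + 4], [2, -6]]).

Evaluating gives χ_A(x) = x^3 + x^2 = x^2(x + 1).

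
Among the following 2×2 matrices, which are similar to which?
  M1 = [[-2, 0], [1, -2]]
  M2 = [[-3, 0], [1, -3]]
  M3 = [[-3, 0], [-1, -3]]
Characteristic polynomials: χ_{M1} = (x + 2)^2, χ_{M2} = (x + 3)^2, χ_{M3} = (x + 3)^2.

{M1}: invariant factors (x + 2)^2.

{M2, M3}: invariant factors (x + 3)^2.

Matrices are similar if and only if their invariant-factor lists agree; the partition into similarity classes is {M1}, {M2, M3}.

2 classes: {M1}, {M2, M3}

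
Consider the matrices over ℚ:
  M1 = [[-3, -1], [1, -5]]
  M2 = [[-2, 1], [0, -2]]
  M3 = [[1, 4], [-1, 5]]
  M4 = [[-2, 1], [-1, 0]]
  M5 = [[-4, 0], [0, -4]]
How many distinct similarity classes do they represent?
Characteristic polynomials: χ_{M1} = (x + 4)^2, χ_{M2} = (x + 2)^2, χ_{M3} = (x - 3)^2, χ_{M4} = (x + 1)^2, χ_{M5} = (x + 4)^2.

{M1}: invariant factors (x + 4)^2.

{M2}: invariant factors (x + 2)^2.

{M3}: invariant factors (x - 3)^2.

{M4}: invariant factors (x + 1)^2.

{M5}: invariant factors x + 4, x + 4.

Matrices are similar if and only if their invariant-factor lists agree; the partition into similarity classes is {M1}, {M2}, {M3}, {M4}, {M5}.

5 classes: {M1}, {M2}, {M3}, {M4}, {M5}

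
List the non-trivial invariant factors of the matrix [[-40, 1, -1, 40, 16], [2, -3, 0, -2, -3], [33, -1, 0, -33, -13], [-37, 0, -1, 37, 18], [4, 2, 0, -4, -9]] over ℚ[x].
The Jordan structure of A has elementary divisors (x + 5)^3, x^2. Arranging the block sizes at each eigenvalue in decreasing order and taking row products gives the invariant factors.

Invariant factors (smallest first, each dividing the next): x^2(x + 5)^3.

Check: the last factor x^2(x + 5)^3 is the minimal polynomial, and the product x^2(x + 5)^3 is the characteristic polynomial.

x^2(x + 5)^3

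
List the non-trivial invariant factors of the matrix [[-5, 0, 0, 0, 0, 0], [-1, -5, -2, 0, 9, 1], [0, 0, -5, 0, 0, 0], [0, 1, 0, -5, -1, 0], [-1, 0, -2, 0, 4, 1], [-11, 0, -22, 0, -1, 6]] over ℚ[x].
The Jordan structure of A has elementary divisors (x + 5)^2, (x + 5), (x + 5), (x - 5)^2. Arranging the block sizes at each eigenvalue in decreasing order and taking row products gives the invariant factors.

Invariant factors (smallest first, each dividing the next): x + 5, x + 5, (x - 5)^2(x + 5)^2.

Check: the last factor (x - 5)^2(x + 5)^2 is the minimal polynomial, and the product (x - 5)^2(x + 5)^4 is the characteristic polynomial.

x + 5, x + 5, (x - 5)^2(x + 5)^2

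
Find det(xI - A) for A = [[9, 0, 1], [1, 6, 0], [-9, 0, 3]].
xI - A = [[x - 9, 0, -1], [-1, x - 6, 0], [9, 0, x - 3]].

Expanding det(xI - A) along the first row:
det(xI - A) = + (x - 9)·det([[x - 6, 0], [0, x - 3]]) - (0)·det([[-1, 0], [9, x - 3]]) + (-1)·det([[-1, x - 6], [9, 0]]).

Evaluating gives χ_A(x) = x^3 - 18x^2 + 108x - 216 = (x - 6)^3.

χ_A(x) = (x - 6)^3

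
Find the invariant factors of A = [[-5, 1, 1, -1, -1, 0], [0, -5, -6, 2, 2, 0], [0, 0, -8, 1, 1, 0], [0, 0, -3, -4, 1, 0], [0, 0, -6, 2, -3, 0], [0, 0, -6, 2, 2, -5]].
x + 5, x + 5, (x + 5)^2, (x + 5)^2

The Jordan structure of A has elementary divisors (x + 5)^2, (x + 5)^2, (x + 5), (x + 5). Arranging the block sizes at each eigenvalue in decreasing order and taking row products gives the invariant factors.

Invariant factors (smallest first, each dividing the next): x + 5, x + 5, (x + 5)^2, (x + 5)^2.

Check: the last factor (x + 5)^2 is the minimal polynomial, and the product (x + 5)^6 is the characteristic polynomial.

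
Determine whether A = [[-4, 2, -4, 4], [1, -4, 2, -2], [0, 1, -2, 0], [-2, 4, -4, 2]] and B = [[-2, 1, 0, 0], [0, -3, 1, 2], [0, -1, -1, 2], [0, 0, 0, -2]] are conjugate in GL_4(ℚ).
Two matrices over a field are similar if and only if they have the same invariant factors.

Both A and B have characteristic polynomial (x + 2)^4 and minimal polynomial (x + 2)^3. Computing further, both have invariant factors x + 2, (x + 2)^3. Hence A and B are similar.

Yes.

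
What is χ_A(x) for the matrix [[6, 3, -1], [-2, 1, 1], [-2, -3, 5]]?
χ_A(x) = (x - 4)^3

xI - A = [[x - 6, -3, 1], [2, x - 1, -1], [2, 3, x - 5]].

Expanding det(xI - A) along the first row:
det(xI - A) = + (x - 6)·det([[x - 1, -1], [3, x - 5]]) - (-3)·det([[2, -1], [2, x - 5]]) + (1)·det([[2, x - 1], [2, 3]]).

Evaluating gives χ_A(x) = x^3 - 12x^2 + 48x - 64 = (x - 4)^3.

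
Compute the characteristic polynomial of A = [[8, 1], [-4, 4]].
xI - A = [[x - 8, -1], [4, x - 4]].

Expanding det(xI - A) along the first row:
det(xI - A) = + (x - 8)·det([[x - 4]]) - (-1)·det([[4]]).

Evaluating gives χ_A(x) = x^2 - 12x + 36 = (x - 6)^2.

χ_A(x) = (x - 6)^2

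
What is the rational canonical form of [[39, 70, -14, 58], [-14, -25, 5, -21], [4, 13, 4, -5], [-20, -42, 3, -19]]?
The invariant factors of A (the non-unit diagonal entries of the Smith normal form of xI - A over ℚ[x]) are (x + 1)(x^3 + 3x - 3), each dividing the next. The characteristic polynomial is their product, (x + 1)(x^3 + 3x - 3).

The rational canonical form is the block-diagonal matrix of companion matrices C(f_i):
R = [[0, 0, 0, 3], [1, 0, 0, 0], [0, 1, 0, -3], [0, 0, 1, -1]].

Note the characteristic polynomial does not split into linear factors over ℚ, so A has no Jordan form over ℚ; the rational canonical form exists over any field.

R = [[0, 0, 0, 3], [1, 0, 0, 0], [0, 1, 0, -3], [0, 0, 1, -1]]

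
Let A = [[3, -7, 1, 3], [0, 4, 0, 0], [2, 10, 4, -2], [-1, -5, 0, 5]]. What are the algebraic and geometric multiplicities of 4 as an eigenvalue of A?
The characteristic polynomial is (x - 4)^4, so the factor x - 4 appears with exponent 4: the algebraic multiplicity is 4.

rank(A - 4I) = 2, so the eigenspace has dimension 4 - 2 = 2: the geometric multiplicity is 2.

Since 2 < 4, A is not diagonalizable.

algebraic multiplicity 4, geometric multiplicity 2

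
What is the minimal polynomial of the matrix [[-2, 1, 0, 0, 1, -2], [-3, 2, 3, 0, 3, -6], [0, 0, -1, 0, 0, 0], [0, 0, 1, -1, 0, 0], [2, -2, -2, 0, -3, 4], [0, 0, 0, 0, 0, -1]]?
The characteristic polynomial factors as (x + 1)^6. The minimal polynomial is ∏(x - λ)^{k_λ} where k_λ is the size of the largest Jordan block at λ.

For λ = -1: rank(A + I) = 2, and the largest Jordan block has size 3 (the smallest k with rank((A + I)^k) = rank((A + I)^(k+1))).

So m_A(x) = (x + 1)^3.

m_A(x) = (x + 1)^3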